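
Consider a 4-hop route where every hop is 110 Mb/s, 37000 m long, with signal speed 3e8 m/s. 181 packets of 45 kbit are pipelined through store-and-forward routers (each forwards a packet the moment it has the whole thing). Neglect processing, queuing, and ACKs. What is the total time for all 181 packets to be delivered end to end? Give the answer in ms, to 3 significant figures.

75.8 ms

Per-hop transmission t_tx = L/R = 45000/110000000 = 0.409091 ms.
Per-hop propagation t_prop = 37000/300000000 = 0.123333 ms.
Pipeline fill: first packet needs 4·t_tx to clear all hops; remaining 180 packets each add one t_tx.
Total = (4+181-1)·t_tx + 4·t_prop = 184·0.409091 + 4·0.123333 = 75.8 ms.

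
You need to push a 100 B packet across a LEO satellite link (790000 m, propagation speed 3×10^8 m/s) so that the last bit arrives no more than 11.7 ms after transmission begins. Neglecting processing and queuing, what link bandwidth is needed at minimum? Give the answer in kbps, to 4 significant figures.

88.24 kbps

L = 800 bits.
Propagation delay = 790000 / 300000000 = 2.63333 ms.
Transmission budget = 11.7 − 2.63333 = 9.06667 ms.
R ≥ L / t_tx = 800 bits / 0.00906667 s = 88.24 kbps.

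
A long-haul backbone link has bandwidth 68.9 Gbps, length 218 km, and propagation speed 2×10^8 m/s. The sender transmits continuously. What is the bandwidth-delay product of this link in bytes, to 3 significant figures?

Propagation delay = 218000 / 200000000 = 0.00109 s.
BDP = R × t_prop = 68900000000 × 0.00109 = 75101000 bits.
In bytes: 75101000/8 = 9390000 bytes.

9390000 bytes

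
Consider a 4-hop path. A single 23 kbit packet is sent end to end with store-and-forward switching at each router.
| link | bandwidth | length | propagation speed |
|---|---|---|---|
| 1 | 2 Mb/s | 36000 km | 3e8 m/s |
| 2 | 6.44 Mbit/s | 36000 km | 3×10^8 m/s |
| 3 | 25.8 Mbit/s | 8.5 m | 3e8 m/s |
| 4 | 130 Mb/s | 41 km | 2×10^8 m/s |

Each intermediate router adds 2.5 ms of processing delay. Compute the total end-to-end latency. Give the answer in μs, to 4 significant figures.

263800 μs

L = 23000 bits.
Transmission delays (L/R per hop): 11500, 3571.43, 891.473, 176.923 μs; sum = 16139.8 μs.
Propagation delays (d/s per hop): 120000, 120000, 0.0283333, 205 μs; sum = 240205 μs.
Processing at 3 router(s): 3 × 2.5 ms = 7500 μs.
End-to-end = 263800 μs.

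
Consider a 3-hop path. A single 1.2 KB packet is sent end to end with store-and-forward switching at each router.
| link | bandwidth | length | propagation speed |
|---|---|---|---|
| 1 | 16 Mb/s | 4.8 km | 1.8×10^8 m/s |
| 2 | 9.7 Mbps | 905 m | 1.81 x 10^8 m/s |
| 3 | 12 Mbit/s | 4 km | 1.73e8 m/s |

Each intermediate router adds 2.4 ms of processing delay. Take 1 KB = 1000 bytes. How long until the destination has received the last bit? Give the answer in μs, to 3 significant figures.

7240 μs

L = 9600 bits.
Transmission delays (L/R per hop): 600, 989.691, 800 μs; sum = 2389.69 μs.
Propagation delays (d/s per hop): 26.6667, 5, 23.1214 μs; sum = 54.7881 μs.
Processing at 2 router(s): 2 × 2.4 ms = 4800 μs.
End-to-end = 7240 μs.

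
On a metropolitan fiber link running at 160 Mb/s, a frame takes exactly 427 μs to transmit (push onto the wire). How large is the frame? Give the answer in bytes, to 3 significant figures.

8540 bytes

L = R × t_tx = 160000000 b/s × 0.000427 s = 68320 bits.
In bytes: 68320 / 8 = 8540 bytes.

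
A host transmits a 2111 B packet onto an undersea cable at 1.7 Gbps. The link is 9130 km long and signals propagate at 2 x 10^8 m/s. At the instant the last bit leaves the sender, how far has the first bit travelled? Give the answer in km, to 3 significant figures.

1.99 km

t_tx = L/R = 16888/1700000000 = 9.93412e-06 s.
Distance = s × t_tx = 200000000 × 9.93412e-06 = 1.99 km.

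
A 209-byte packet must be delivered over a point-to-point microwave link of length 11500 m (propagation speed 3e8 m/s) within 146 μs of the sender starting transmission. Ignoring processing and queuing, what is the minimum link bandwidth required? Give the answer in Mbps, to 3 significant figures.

15.5 Mbps

L = 1672 bits.
Propagation delay = 11500 / 300000000 = 38.3333 μs.
Transmission budget = 146 − 38.3333 = 107.667 μs.
R ≥ L / t_tx = 1672 bits / 0.000107667 s = 15.5 Mbps.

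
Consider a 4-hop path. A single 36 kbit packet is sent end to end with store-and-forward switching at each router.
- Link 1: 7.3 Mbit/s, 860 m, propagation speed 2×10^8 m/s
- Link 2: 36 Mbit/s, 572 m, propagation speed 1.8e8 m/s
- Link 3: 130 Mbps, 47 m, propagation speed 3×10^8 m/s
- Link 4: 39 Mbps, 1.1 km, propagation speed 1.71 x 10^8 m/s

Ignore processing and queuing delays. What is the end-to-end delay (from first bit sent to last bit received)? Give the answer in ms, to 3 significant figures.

L = 36000 bits.
Transmission delays (L/R per hop): 4.93151, 1, 0.276923, 0.923077 ms; sum = 7.13151 ms.
Propagation delays (d/s per hop): 0.0043, 0.00317778, 0.000156667, 0.00643275 ms; sum = 0.0140672 ms.
End-to-end = 7.15 ms.

7.15 ms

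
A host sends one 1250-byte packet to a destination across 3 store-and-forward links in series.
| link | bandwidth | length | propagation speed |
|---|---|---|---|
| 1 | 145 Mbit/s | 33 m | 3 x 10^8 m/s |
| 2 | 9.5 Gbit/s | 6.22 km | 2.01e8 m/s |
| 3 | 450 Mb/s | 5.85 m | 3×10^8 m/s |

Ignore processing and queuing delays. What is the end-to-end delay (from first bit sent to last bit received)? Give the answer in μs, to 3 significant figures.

L = 1250 × 8 = 10000 bits.
Transmission delays (L/R per hop): 68.9655, 1.05263, 22.2222 μs; sum = 92.2404 μs.
Propagation delays (d/s per hop): 0.11, 30.9453, 0.0195 μs; sum = 31.0748 μs.
End-to-end = 123 μs.

123 μs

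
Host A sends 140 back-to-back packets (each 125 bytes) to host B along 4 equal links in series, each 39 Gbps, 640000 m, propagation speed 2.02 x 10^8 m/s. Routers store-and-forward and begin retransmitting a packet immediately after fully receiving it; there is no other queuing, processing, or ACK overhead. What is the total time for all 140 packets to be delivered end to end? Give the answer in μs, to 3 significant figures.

12700 μs

Per-hop transmission t_tx = L/R = 1000/39000000000 = 0.025641 μs.
Per-hop propagation t_prop = 640000/202000000 = 3168.32 μs.
Pipeline fill: first packet needs 4·t_tx to clear all hops; remaining 139 packets each add one t_tx.
Total = (4+140-1)·t_tx + 4·t_prop = 143·0.025641 + 4·3168.32 = 12700 μs.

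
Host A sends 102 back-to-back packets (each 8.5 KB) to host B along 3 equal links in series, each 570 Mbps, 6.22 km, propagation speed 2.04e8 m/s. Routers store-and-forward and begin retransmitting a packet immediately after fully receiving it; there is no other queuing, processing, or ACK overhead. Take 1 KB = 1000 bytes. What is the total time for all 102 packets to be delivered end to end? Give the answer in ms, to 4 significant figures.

12.50 ms

Per-hop transmission t_tx = L/R = 68000/570000000 = 0.119298 ms.
Per-hop propagation t_prop = 6220/204000000 = 0.0304902 ms.
Pipeline fill: first packet needs 3·t_tx to clear all hops; remaining 101 packets each add one t_tx.
Total = (3+102-1)·t_tx + 3·t_prop = 104·0.119298 + 3·0.0304902 = 12.50 ms.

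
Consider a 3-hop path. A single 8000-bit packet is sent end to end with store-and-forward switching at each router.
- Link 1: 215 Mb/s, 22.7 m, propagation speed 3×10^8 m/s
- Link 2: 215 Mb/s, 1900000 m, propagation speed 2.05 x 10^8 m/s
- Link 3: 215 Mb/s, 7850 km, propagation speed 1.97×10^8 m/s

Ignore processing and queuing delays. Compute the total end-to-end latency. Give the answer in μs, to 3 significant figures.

49200 μs

Transmission delay per hop = L/R = 8000/215000000 = 37.2093 μs; 3 hops → 111.628 μs.
Propagation delays (d/s per hop): 0.0756667, 9268.29, 39847.7 μs; sum = 49116.1 μs.
End-to-end = 49200 μs.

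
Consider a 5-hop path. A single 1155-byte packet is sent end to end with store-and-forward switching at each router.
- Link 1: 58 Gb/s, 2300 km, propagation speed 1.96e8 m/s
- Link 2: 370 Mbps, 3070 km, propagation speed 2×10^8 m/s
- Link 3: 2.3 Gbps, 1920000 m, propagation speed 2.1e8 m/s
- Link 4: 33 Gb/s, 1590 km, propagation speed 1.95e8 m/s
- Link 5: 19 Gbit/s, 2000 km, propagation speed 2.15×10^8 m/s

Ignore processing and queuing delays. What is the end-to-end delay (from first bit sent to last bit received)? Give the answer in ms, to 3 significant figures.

L = 1155 × 8 = 9240 bits.
Transmission delays (L/R per hop): 0.00015931, 0.024973, 0.00401739, 0.00028, 0.000486316 ms; sum = 0.029916 ms.
Propagation delays (d/s per hop): 11.7347, 15.35, 9.14286, 8.15385, 9.30233 ms; sum = 53.6837 ms.
End-to-end = 53.7 ms.

53.7 ms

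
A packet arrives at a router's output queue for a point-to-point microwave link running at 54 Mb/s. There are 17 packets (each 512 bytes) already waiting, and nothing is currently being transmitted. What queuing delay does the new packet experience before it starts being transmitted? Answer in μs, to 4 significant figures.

Each queued packet: L/R = 4096/54000000 = 75.8519 μs.
17 queued → 1289.48 μs.
Queuing delay = 1289 μs.

1289 μs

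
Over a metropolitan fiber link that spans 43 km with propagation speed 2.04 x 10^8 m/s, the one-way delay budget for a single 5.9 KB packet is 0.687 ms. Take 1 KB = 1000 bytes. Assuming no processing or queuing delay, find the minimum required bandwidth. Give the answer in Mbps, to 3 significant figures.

99.1 Mbps

L = 47200 bits.
Propagation delay = 43000 / 204000000 = 0.210784 ms.
Transmission budget = 0.687 − 0.210784 = 0.476216 ms.
R ≥ L / t_tx = 47200 bits / 0.000476216 s = 99.1 Mbps.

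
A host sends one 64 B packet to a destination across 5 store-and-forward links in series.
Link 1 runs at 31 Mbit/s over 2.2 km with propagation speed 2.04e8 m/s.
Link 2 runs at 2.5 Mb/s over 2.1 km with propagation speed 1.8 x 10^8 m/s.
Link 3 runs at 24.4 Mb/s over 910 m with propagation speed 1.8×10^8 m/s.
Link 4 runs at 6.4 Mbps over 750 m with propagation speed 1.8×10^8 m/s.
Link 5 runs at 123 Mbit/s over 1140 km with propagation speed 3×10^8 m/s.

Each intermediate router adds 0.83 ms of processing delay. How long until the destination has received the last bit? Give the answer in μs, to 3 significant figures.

7480 μs

L = 64 × 8 = 512 bits.
Transmission delays (L/R per hop): 16.5161, 204.8, 20.9836, 80, 4.1626 μs; sum = 326.462 μs.
Propagation delays (d/s per hop): 10.7843, 11.6667, 5.05556, 4.16667, 3800 μs; sum = 3831.67 μs.
Processing at 4 router(s): 4 × 0.83 ms = 3320 μs.
End-to-end = 7480 μs.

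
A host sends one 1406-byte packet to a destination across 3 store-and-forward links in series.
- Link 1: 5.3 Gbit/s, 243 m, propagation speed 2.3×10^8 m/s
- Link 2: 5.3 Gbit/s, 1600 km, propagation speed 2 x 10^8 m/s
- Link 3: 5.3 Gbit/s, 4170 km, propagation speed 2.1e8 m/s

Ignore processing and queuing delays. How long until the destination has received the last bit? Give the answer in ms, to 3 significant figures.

27.9 ms

L = 1406 × 8 = 11248 bits.
Transmission delay per hop = L/R = 11248/5300000000 = 0.00212226 ms; 3 hops → 0.00636679 ms.
Propagation delays (d/s per hop): 0.00105652, 8, 19.8571 ms; sum = 27.8582 ms.
End-to-end = 27.9 ms.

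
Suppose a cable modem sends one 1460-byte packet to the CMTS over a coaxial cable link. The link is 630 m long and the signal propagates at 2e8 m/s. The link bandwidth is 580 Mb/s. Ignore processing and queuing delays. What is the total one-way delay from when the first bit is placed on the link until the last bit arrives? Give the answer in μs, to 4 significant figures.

L = 1460 × 8 = 11680 bits.
Transmission delay = L/R = 11680 / 580000000 = 20.1379 μs.
Propagation delay = d/s = 630 m / 200000000 m/s = 3.15 μs.
Total = 23.29 μs.

23.29 μs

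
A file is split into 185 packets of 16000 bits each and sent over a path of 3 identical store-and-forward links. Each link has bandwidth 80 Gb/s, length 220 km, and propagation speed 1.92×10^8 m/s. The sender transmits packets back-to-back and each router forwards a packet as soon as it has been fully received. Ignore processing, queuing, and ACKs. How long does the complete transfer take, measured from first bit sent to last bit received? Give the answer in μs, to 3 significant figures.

Per-hop transmission t_tx = L/R = 16000/80000000000 = 0.2 μs.
Per-hop propagation t_prop = 220000/192000000 = 1145.83 μs.
Pipeline fill: first packet needs 3·t_tx to clear all hops; remaining 184 packets each add one t_tx.
Total = (3+185-1)·t_tx + 3·t_prop = 187·0.2 + 3·1145.83 = 3470 μs.

3470 μs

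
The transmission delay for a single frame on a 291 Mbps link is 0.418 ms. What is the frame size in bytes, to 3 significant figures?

L = R × t_tx = 291000000 b/s × 0.000418 s = 121638 bits.
In bytes: 121638 / 8 = 15200 bytes.

15200 bytes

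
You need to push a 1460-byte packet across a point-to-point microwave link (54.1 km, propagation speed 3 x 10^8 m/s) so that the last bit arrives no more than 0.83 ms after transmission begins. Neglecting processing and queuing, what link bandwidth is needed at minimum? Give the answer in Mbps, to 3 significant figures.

L = 11680 bits.
Propagation delay = 54100 / 300000000 = 0.180333 ms.
Transmission budget = 0.83 − 0.180333 = 0.649667 ms.
R ≥ L / t_tx = 11680 bits / 0.000649667 s = 18.0 Mbps.

18.0 Mbps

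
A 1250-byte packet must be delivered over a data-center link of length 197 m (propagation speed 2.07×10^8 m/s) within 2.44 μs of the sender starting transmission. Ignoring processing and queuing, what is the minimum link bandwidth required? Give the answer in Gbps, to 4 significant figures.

L = 10000 bits.
Propagation delay = 197 / 2.07e+08 = 0.951691 μs.
Transmission budget = 2.44 − 0.951691 = 1.48831 μs.
R ≥ L / t_tx = 10000 bits / 1.48831e-06 s = 6.719 Gbps.

6.719 Gbps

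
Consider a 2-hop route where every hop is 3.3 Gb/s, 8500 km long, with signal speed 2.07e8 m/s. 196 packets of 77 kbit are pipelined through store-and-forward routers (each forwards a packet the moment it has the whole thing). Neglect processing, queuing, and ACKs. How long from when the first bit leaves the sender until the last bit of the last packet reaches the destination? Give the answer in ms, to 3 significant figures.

86.7 ms

Per-hop transmission t_tx = L/R = 77000/3300000000 = 0.0233333 ms.
Per-hop propagation t_prop = 8500000/2.07e+08 = 41.0628 ms.
Pipeline fill: first packet needs 2·t_tx to clear all hops; remaining 195 packets each add one t_tx.
Total = (2+196-1)·t_tx + 2·t_prop = 197·0.0233333 + 2·41.0628 = 86.7 ms.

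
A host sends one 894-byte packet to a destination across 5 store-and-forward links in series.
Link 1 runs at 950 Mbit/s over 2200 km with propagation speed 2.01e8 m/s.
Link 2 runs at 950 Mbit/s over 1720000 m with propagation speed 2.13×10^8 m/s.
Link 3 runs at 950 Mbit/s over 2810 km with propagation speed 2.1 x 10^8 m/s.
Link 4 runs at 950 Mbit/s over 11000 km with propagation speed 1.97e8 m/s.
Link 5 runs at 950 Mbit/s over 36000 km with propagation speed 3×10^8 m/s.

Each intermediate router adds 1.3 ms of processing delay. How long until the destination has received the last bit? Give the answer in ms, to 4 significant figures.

213.5 ms

L = 894 × 8 = 7152 bits.
Transmission delay per hop = L/R = 7152/950000000 = 0.00752842 ms; 5 hops → 0.0376421 ms.
Propagation delays (d/s per hop): 10.9453, 8.07512, 13.381, 55.8376, 120 ms; sum = 208.239 ms.
Processing at 4 router(s): 4 × 1.3 ms = 5.2 ms.
End-to-end = 213.5 ms.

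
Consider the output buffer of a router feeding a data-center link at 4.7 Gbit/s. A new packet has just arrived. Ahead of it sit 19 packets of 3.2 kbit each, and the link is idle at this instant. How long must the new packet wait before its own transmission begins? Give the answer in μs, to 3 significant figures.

Each queued packet: L/R = 3200/4700000000 = 0.680851 μs.
19 queued → 12.9362 μs.
Queuing delay = 12.9 μs.

12.9 μs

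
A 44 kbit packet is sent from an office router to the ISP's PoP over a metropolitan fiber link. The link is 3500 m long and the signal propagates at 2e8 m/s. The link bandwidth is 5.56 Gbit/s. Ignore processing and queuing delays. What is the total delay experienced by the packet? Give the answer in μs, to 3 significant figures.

L = 44000 bits.
Transmission delay = L/R = 44000 / 5560000000 = 7.91367 μs.
Propagation delay = d/s = 3500 m / 200000000 m/s = 17.5 μs.
Total = 25.4 μs.

25.4 μs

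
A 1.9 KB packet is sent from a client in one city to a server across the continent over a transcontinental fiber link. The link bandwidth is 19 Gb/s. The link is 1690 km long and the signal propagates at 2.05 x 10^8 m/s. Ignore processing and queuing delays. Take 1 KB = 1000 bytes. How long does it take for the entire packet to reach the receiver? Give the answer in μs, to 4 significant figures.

L = 15200 bits.
Transmission delay = L/R = 15200 / 19000000000 = 0.8 μs.
Propagation delay = d/s = 1690000 m / 2.05e+08 m/s = 8243.9 μs.
Total = 8245 μs.

8245 μs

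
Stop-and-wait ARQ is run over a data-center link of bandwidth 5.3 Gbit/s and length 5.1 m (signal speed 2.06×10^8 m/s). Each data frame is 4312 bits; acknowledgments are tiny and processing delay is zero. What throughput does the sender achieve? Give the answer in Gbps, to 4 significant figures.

4.996 Gbps

t_tx = L/R = 4312/5300000000 = 8.13585e-07 s.
t_prop = 5.1/206000000 = 2.47573e-08 s; RTT = 4.95146e-08 s.
Cycle = t_tx + RTT = 8.63099e-07 s.
Throughput = L / cycle = 4312 / 8.63099e-07 = 4.996 Gbps.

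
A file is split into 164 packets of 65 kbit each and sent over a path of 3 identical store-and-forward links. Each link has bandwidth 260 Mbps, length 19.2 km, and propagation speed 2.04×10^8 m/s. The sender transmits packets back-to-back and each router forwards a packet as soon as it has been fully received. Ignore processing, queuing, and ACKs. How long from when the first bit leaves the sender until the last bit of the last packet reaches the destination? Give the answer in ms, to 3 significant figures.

Per-hop transmission t_tx = L/R = 65000/260000000 = 0.25 ms.
Per-hop propagation t_prop = 19200/204000000 = 0.0941176 ms.
Pipeline fill: first packet needs 3·t_tx to clear all hops; remaining 163 packets each add one t_tx.
Total = (3+164-1)·t_tx + 3·t_prop = 166·0.25 + 3·0.0941176 = 41.8 ms.

41.8 ms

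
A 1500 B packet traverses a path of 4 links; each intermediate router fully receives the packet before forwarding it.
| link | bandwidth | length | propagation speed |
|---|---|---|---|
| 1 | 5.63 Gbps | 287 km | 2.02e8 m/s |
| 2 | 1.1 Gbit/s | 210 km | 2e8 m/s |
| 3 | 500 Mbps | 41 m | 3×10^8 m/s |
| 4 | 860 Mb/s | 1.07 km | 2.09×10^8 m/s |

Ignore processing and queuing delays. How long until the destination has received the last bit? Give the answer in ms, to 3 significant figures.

L = 1500 × 8 = 12000 bits.
Transmission delays (L/R per hop): 0.00213144, 0.0109091, 0.024, 0.0139535 ms; sum = 0.050994 ms.
Propagation delays (d/s per hop): 1.42079, 1.05, 0.000136667, 0.00511962 ms; sum = 2.47605 ms.
End-to-end = 2.53 ms.

2.53 ms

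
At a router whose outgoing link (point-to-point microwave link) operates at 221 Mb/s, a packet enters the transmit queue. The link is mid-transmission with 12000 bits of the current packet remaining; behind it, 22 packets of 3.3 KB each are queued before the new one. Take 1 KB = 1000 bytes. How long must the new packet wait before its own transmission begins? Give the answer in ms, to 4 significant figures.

2.682 ms

Each queued packet: L/R = 26400/221000000 = 0.119457 ms.
22 queued → 2.62805 ms.
Plus remaining 12000 bits of current packet: 0.0542986 ms.
Queuing delay = 2.682 ms.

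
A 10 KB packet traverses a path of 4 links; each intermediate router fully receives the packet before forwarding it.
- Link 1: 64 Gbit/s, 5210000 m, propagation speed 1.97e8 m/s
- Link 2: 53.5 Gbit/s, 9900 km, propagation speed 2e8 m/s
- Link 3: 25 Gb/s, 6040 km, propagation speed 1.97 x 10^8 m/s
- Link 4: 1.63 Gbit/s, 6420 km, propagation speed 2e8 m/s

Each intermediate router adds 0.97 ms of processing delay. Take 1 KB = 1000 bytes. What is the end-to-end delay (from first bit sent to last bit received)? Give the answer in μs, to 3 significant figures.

142000 μs

L = 80000 bits.
Transmission delays (L/R per hop): 1.25, 1.49533, 3.2, 49.0798 μs; sum = 55.0251 μs.
Propagation delays (d/s per hop): 26446.7, 49500, 30659.9, 32100 μs; sum = 138707 μs.
Processing at 3 router(s): 3 × 0.97 ms = 2910 μs.
End-to-end = 142000 μs.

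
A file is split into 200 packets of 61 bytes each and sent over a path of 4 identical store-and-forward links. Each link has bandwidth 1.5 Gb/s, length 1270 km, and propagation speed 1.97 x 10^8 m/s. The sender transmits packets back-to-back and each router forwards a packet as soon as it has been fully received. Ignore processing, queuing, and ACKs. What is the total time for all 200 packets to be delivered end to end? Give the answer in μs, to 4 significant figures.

Per-hop transmission t_tx = L/R = 488/1500000000 = 0.325333 μs.
Per-hop propagation t_prop = 1270000/197000000 = 6446.7 μs.
Pipeline fill: first packet needs 4·t_tx to clear all hops; remaining 199 packets each add one t_tx.
Total = (4+200-1)·t_tx + 4·t_prop = 203·0.325333 + 4·6446.7 = 25850 μs.

25850 μs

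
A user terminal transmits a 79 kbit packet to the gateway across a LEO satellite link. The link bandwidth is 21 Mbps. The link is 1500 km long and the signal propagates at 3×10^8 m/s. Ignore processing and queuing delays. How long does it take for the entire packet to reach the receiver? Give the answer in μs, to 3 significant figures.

L = 79000 bits.
Transmission delay = L/R = 79000 / 21000000 = 3761.9 μs.
Propagation delay = d/s = 1500000 m / 300000000 m/s = 5000 μs.
Total = 8760 μs.

8760 μs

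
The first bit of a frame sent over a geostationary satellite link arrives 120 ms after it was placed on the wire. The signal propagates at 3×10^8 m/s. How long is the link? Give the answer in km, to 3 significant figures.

36000 km

d = s × t_prop = 300000000 × 0.12 = 36000 km.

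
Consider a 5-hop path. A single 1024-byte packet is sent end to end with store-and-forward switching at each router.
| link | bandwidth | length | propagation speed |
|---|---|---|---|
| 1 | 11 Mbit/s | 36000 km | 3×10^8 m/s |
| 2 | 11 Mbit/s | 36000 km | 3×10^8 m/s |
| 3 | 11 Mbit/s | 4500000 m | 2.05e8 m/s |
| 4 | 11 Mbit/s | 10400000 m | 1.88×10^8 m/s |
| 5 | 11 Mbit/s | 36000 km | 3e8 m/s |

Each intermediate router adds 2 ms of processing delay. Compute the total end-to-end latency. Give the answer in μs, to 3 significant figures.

449000 μs

L = 1024 × 8 = 8192 bits.
Transmission delay per hop = L/R = 8192/11000000 = 744.727 μs; 5 hops → 3723.64 μs.
Propagation delays (d/s per hop): 120000, 120000, 21951.2, 55319.1, 120000 μs; sum = 437270 μs.
Processing at 4 router(s): 4 × 2 ms = 8000 μs.
End-to-end = 449000 μs.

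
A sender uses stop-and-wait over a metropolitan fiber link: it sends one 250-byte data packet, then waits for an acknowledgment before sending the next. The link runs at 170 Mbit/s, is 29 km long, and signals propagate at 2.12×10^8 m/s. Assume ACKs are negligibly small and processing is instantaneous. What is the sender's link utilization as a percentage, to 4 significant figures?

t_tx = L/R = 2000/170000000 = 1.17647e-05 s.
t_prop = 29000/212000000 = 0.000136792 s; RTT = 0.000273585 s.
Cycle = t_tx + RTT = 0.00028535 s.
Utilization = t_tx / cycle = 1.17647e-05/0.00028535 = 4.123 %.

4.123 %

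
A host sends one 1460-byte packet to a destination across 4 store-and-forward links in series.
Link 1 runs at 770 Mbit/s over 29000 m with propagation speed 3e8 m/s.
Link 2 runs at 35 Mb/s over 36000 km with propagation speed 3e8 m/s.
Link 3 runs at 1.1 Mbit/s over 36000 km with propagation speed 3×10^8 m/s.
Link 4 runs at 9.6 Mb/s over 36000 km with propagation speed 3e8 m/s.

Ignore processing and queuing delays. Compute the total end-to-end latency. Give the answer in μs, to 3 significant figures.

L = 1460 × 8 = 11680 bits.
Transmission delays (L/R per hop): 15.1688, 333.714, 10618.2, 1216.67 μs; sum = 12183.7 μs.
Propagation delays (d/s per hop): 96.6667, 120000, 120000, 120000 μs; sum = 360097 μs.
End-to-end = 372000 μs.

372000 μs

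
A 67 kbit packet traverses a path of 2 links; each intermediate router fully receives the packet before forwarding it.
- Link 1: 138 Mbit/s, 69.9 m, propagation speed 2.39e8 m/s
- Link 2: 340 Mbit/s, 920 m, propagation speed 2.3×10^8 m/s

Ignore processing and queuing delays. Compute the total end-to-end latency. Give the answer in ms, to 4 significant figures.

0.6869 ms

L = 67000 bits.
Transmission delays (L/R per hop): 0.485507, 0.197059 ms; sum = 0.682566 ms.
Propagation delays (d/s per hop): 0.000292469, 0.004 ms; sum = 0.00429247 ms.
End-to-end = 0.6869 ms.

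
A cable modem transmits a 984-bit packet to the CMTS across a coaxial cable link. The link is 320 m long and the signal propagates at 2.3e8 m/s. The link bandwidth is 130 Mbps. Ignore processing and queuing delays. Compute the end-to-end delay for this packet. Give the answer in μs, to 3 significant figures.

8.96 μs

Transmission delay = L/R = 984 / 130000000 = 7.56923 μs.
Propagation delay = d/s = 320 m / 2.3e+08 m/s = 1.3913 μs.
Total = 8.96 μs.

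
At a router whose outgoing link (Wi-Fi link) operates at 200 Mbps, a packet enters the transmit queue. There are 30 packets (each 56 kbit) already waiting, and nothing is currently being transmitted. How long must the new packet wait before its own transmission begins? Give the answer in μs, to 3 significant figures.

8400 μs

Each queued packet: L/R = 56000/200000000 = 280 μs.
30 queued → 8400 μs.
Queuing delay = 8400 μs.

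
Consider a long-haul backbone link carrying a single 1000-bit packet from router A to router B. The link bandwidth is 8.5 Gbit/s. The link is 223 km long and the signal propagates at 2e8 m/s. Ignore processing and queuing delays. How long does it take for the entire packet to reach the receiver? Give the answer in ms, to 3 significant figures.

Transmission delay = L/R = 1000 / 8500000000 = 0.000117647 ms.
Propagation delay = d/s = 223000 m / 200000000 m/s = 1.115 ms.
Total = 1.12 ms.

1.12 ms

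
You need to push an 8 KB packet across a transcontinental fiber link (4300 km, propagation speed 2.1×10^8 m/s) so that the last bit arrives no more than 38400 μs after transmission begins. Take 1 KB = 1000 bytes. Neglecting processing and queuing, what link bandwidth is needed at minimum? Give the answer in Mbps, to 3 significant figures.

3.57 Mbps

L = 64000 bits.
Propagation delay = 4300000 / 210000000 = 20476.2 μs.
Transmission budget = 38400 − 20476.2 = 17923.8 μs.
R ≥ L / t_tx = 64000 bits / 0.0179238 s = 3.57 Mbps.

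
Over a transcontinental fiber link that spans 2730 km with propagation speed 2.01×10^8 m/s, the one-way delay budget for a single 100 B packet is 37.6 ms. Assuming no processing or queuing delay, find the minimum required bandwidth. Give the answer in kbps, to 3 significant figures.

L = 800 bits.
Propagation delay = 2730000 / 2.01e+08 = 13.5821 ms.
Transmission budget = 37.6 − 13.5821 = 24.0179 ms.
R ≥ L / t_tx = 800 bits / 0.0240179 s = 33.3 kbps.

33.3 kbps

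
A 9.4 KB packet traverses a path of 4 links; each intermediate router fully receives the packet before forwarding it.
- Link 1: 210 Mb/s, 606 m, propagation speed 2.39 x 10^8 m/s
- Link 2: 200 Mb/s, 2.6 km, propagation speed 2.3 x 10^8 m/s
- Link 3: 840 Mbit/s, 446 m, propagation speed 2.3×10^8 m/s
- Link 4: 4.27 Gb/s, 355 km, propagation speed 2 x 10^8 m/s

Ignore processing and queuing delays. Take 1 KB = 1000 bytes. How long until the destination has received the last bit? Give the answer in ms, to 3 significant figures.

L = 75200 bits.
Transmission delays (L/R per hop): 0.358095, 0.376, 0.0895238, 0.0176112 ms; sum = 0.84123 ms.
Propagation delays (d/s per hop): 0.00253556, 0.0113043, 0.00193913, 1.775 ms; sum = 1.79078 ms.
End-to-end = 2.63 ms.

2.63 ms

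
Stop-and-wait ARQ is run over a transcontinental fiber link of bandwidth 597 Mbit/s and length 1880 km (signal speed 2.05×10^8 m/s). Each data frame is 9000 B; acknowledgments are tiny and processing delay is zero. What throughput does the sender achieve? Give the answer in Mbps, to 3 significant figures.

t_tx = L/R = 72000/597000000 = 0.000120603 s.
t_prop = 1880000/2.05e+08 = 0.00917073 s; RTT = 0.0183415 s.
Cycle = t_tx + RTT = 0.0184621 s.
Throughput = L / cycle = 72000 / 0.0184621 = 3.90 Mbps.

3.90 Mbps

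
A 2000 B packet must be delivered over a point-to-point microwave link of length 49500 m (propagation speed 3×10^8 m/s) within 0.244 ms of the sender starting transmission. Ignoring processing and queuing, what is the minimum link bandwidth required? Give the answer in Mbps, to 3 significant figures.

L = 16000 bits.
Propagation delay = 49500 / 300000000 = 0.165 ms.
Transmission budget = 0.244 − 0.165 = 0.079 ms.
R ≥ L / t_tx = 16000 bits / 7.9e-05 s = 203 Mbps.

203 Mbps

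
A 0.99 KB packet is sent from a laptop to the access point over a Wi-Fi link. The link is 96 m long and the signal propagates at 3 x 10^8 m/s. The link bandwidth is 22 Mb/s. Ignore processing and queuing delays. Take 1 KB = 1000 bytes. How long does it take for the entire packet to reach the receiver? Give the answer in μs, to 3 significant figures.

360 μs

L = 7920 bits.
Transmission delay = L/R = 7920 / 22000000 = 360 μs.
Propagation delay = d/s = 96 m / 300000000 m/s = 0.32 μs.
Total = 360 μs.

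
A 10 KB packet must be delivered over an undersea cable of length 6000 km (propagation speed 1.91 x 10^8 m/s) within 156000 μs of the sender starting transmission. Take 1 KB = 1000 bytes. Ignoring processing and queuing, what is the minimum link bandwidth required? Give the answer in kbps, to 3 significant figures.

L = 80000 bits.
Propagation delay = 6000000 / 191000000 = 31413.6 μs.
Transmission budget = 156000 − 31413.6 = 124586 μs.
R ≥ L / t_tx = 80000 bits / 0.124586 s = 642 kbps.

642 kbps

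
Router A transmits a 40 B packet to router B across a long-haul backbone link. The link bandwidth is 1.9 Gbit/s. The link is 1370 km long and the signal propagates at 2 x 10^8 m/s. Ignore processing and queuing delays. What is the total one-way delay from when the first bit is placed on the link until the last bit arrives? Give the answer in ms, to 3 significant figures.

L = 40 × 8 = 320 bits.
Transmission delay = L/R = 320 / 1900000000 = 0.000168421 ms.
Propagation delay = d/s = 1370000 m / 200000000 m/s = 6.85 ms.
Total = 6.85 ms.

6.85 ms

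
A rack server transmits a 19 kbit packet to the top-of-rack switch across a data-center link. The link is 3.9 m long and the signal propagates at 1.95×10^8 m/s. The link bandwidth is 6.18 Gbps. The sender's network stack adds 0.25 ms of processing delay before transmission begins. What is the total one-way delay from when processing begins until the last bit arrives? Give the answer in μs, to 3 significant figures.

L = 19000 bits.
Transmission delay = L/R = 19000 / 6180000000 = 3.07443 μs.
Propagation delay = d/s = 3.9 m / 195000000 m/s = 0.02 μs.
Plus processing delay 0.25 ms = 250 μs.
Total = 253 μs.

253 μs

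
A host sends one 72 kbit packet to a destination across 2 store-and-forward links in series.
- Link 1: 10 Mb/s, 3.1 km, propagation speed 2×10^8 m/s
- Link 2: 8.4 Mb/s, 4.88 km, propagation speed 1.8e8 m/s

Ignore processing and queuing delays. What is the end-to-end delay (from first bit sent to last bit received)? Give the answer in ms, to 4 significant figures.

L = 72000 bits.
Transmission delays (L/R per hop): 7.2, 8.57143 ms; sum = 15.7714 ms.
Propagation delays (d/s per hop): 0.0155, 0.0271111 ms; sum = 0.0426111 ms.
End-to-end = 15.81 ms.

15.81 ms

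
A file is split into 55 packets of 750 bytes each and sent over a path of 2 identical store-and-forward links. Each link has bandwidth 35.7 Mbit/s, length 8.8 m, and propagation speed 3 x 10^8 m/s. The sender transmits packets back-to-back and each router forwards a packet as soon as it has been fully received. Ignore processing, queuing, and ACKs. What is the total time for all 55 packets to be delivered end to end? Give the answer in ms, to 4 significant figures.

9.412 ms

Per-hop transmission t_tx = L/R = 6000/35700000 = 0.168067 ms.
Per-hop propagation t_prop = 8.8/300000000 = 2.93333e-05 ms.
Pipeline fill: first packet needs 2·t_tx to clear all hops; remaining 54 packets each add one t_tx.
Total = (2+55-1)·t_tx + 2·t_prop = 56·0.168067 + 2·2.93333e-05 = 9.412 ms.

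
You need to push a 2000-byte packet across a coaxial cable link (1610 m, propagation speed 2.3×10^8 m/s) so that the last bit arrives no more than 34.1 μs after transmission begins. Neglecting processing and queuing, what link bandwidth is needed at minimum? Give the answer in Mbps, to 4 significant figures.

590.4 Mbps

L = 16000 bits.
Propagation delay = 1610 / 2.3e+08 = 7 μs.
Transmission budget = 34.1 − 7 = 27.1 μs.
R ≥ L / t_tx = 16000 bits / 2.71e-05 s = 590.4 Mbps.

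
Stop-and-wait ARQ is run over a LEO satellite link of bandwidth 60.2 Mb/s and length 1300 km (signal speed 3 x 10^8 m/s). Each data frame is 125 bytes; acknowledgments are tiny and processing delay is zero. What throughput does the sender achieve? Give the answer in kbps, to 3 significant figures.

115 kbps

t_tx = L/R = 1000/60200000 = 1.66113e-05 s.
t_prop = 1300000/300000000 = 0.00433333 s; RTT = 0.00866667 s.
Cycle = t_tx + RTT = 0.00868328 s.
Throughput = L / cycle = 1000 / 0.00868328 = 115 kbps.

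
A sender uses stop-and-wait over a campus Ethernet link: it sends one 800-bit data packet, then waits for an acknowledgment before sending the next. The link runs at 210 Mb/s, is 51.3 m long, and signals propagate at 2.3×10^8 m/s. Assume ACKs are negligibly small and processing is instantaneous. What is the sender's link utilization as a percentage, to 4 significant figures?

t_tx = L/R = 800/210000000 = 3.80952e-06 s.
t_prop = 51.3/2.3e+08 = 2.23043e-07 s; RTT = 4.46087e-07 s.
Cycle = t_tx + RTT = 4.25561e-06 s.
Utilization = t_tx / cycle = 3.80952e-06/4.25561e-06 = 89.52 %.

89.52 %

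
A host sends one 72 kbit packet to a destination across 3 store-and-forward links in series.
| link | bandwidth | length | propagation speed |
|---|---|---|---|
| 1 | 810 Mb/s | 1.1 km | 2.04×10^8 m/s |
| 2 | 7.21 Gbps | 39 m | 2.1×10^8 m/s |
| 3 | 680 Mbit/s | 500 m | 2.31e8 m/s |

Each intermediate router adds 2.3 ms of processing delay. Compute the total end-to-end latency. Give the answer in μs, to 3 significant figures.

L = 72000 bits.
Transmission delays (L/R per hop): 88.8889, 9.98613, 105.882 μs; sum = 204.757 μs.
Propagation delays (d/s per hop): 5.39216, 0.185714, 2.1645 μs; sum = 7.74237 μs.
Processing at 2 router(s): 2 × 2.3 ms = 4600 μs.
End-to-end = 4810 μs.

4810 μs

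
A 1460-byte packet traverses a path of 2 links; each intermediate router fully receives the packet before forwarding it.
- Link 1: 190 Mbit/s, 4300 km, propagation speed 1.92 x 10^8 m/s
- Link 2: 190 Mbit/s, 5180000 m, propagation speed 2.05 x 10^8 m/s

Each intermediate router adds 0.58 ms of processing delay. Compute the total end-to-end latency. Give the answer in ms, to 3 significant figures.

L = 1460 × 8 = 11680 bits.
Transmission delay per hop = L/R = 11680/190000000 = 0.0614737 ms; 2 hops → 0.122947 ms.
Propagation delays (d/s per hop): 22.3958, 25.2683 ms; sum = 47.6641 ms.
Processing at 1 router(s): 1 × 0.58 ms = 0.58 ms.
End-to-end = 48.4 ms.

48.4 ms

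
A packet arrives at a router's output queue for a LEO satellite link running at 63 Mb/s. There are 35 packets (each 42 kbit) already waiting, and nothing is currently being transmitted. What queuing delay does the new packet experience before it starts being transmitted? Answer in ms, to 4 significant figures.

Each queued packet: L/R = 42000/63000000 = 0.666667 ms.
35 queued → 23.3333 ms.
Queuing delay = 23.33 ms.

23.33 ms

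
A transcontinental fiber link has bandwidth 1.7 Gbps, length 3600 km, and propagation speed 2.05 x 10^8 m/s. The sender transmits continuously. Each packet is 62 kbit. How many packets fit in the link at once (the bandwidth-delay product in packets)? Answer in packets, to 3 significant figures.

482 packets

Propagation delay = 3600000 / 2.05e+08 = 0.017561 s.
BDP = R × t_prop = 1700000000 × 0.017561 = 29853700 bits.
In packets of 62000 bits: 482 packets.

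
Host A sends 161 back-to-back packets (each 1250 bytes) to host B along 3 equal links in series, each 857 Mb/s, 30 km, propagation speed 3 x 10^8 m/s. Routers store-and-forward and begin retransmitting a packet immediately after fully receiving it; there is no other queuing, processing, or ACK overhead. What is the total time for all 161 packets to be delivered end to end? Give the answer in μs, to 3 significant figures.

2200 μs

Per-hop transmission t_tx = L/R = 10000/857000000 = 11.6686 μs.
Per-hop propagation t_prop = 30000/300000000 = 100 μs.
Pipeline fill: first packet needs 3·t_tx to clear all hops; remaining 160 packets each add one t_tx.
Total = (3+161-1)·t_tx + 3·t_prop = 163·11.6686 + 3·100 = 2200 μs.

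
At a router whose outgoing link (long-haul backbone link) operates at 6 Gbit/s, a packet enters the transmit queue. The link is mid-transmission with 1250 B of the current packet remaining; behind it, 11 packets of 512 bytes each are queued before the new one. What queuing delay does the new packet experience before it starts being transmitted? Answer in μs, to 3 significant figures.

9.18 μs

Each queued packet: L/R = 4096/6000000000 = 0.682667 μs.
11 queued → 7.50933 μs.
Plus remaining 10000 bits of current packet: 1.66667 μs.
Queuing delay = 9.18 μs.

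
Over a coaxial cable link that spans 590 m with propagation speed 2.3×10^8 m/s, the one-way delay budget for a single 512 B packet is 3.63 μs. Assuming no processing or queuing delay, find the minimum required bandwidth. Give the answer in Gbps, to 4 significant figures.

L = 4096 bits.
Propagation delay = 590 / 2.3e+08 = 2.56522 μs.
Transmission budget = 3.63 − 2.56522 = 1.06478 μs.
R ≥ L / t_tx = 4096 bits / 1.06478e-06 s = 3.847 Gbps.

3.847 Gbps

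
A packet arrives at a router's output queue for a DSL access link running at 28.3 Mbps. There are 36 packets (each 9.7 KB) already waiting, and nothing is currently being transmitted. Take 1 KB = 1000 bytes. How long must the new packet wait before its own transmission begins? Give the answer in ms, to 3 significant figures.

Each queued packet: L/R = 77600/28300000 = 2.74205 ms.
36 queued → 98.7138 ms.
Queuing delay = 98.7 ms.

98.7 ms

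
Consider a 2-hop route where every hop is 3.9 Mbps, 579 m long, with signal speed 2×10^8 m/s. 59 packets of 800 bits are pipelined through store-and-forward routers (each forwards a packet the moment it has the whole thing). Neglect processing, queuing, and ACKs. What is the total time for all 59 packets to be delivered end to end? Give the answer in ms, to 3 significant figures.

Per-hop transmission t_tx = L/R = 800/3900000 = 0.205128 ms.
Per-hop propagation t_prop = 579/200000000 = 0.002895 ms.
Pipeline fill: first packet needs 2·t_tx to clear all hops; remaining 58 packets each add one t_tx.
Total = (2+59-1)·t_tx + 2·t_prop = 60·0.205128 + 2·0.002895 = 12.3 ms.

12.3 ms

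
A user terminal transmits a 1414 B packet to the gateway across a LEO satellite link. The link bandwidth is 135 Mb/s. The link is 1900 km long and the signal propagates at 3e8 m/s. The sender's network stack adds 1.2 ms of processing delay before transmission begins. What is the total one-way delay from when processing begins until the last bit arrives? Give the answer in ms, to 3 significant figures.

7.62 ms

L = 1414 × 8 = 11312 bits.
Transmission delay = L/R = 11312 / 135000000 = 0.0837926 ms.
Propagation delay = d/s = 1900000 m / 300000000 m/s = 6.33333 ms.
Plus processing delay 1.2 ms = 1.2 ms.
Total = 7.62 ms.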